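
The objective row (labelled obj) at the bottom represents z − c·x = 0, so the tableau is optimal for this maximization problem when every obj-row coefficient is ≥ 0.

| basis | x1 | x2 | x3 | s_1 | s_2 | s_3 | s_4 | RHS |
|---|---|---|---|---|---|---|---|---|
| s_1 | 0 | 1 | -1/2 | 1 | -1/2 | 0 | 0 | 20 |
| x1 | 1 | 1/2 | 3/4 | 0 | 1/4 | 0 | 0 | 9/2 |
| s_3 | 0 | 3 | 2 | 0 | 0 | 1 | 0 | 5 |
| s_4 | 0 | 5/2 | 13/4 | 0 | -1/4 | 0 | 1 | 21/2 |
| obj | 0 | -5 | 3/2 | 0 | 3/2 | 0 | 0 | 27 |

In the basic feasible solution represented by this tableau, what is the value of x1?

x1 is basic (row 2); its value is the RHS of that row, 9/2.

9/2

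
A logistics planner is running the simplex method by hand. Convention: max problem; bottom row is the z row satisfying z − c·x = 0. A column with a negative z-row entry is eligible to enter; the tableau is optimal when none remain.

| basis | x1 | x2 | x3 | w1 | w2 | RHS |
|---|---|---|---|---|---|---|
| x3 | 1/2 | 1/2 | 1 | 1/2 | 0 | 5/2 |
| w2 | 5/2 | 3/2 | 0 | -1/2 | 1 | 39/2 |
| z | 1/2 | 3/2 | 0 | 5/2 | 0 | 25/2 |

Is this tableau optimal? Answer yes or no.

Every z-row coefficient is ≥ 0, so the tableau is optimal.

yes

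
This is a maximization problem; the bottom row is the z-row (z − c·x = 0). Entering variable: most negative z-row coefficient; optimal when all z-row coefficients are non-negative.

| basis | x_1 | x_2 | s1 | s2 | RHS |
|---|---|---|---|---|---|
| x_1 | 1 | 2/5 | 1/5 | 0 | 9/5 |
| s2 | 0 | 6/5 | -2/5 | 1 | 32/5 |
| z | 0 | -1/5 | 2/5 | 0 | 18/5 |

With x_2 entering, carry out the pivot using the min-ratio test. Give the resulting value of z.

9/2

Ratio test on column x_2 — row 1: (9/5)/(2/5) = 9/2; row 2: (32/5)/(6/5) = 16/3. Minimum is 9/2 at row 1 (x_1 leaves); pivot element 2/5.
Pivot on row 1; the z-row RHS becomes 18/5 − (-1/5)·(9/2) = 9/2.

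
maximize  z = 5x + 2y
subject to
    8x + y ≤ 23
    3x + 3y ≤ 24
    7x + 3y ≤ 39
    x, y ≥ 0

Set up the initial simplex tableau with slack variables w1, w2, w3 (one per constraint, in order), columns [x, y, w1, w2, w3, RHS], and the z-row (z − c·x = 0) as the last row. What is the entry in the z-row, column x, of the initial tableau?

The z-row carries the negated objective coefficients: the x entry is -5.

-5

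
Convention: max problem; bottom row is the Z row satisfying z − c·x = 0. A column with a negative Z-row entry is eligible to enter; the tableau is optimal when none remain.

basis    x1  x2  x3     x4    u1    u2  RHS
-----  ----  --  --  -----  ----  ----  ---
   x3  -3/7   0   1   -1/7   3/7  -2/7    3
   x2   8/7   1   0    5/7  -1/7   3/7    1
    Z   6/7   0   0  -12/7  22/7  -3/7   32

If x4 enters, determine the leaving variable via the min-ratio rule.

Column x4 entries and ratios — x3: -1/7 ≤ 0, skip; x2: 1/(5/7) = 7/5.
Smallest ratio is 7/5 in the row of x2, so x2 leaves.

x2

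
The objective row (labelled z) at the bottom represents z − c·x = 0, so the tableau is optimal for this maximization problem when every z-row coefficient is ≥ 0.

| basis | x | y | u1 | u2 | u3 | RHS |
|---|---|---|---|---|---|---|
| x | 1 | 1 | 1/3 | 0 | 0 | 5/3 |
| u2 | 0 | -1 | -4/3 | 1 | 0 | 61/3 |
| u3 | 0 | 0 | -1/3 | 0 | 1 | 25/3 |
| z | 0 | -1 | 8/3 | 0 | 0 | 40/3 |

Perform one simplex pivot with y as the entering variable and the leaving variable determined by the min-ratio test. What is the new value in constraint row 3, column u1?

Ratio test on column y — row 1: (5/3)/1 = 5/3; row 2: entry -1 ≤ 0; row 3: entry 0 ≤ 0. Minimum is 5/3 at row 1 (x leaves); pivot element 1.
Divide row 1 by 1; eliminate column y from the other rows.
Row 3 update in column u1: -1/3 − 0·(1/3) = -1/3.

-1/3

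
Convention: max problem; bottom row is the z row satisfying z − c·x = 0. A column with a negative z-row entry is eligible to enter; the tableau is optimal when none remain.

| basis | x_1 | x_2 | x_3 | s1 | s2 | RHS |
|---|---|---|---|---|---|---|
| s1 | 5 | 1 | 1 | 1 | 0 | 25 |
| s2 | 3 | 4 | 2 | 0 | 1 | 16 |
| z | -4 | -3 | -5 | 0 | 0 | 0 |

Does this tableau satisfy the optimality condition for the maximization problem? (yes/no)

The z-row has a negative entry -5 in column x_3, so it is not optimal.

no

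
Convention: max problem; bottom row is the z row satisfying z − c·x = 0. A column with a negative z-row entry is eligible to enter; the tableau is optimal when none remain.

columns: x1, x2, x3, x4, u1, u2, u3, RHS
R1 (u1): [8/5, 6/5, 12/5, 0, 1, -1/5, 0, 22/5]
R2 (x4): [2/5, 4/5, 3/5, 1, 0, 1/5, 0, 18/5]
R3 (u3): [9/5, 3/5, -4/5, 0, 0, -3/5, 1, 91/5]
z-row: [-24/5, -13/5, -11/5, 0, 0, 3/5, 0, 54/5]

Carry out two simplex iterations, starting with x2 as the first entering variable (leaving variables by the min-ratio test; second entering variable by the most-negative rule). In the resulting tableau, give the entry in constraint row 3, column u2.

Ratio test on column x2 — row 1: (22/5)/(6/5) = 11/3; row 2: (18/5)/(4/5) = 9/2; row 3: (91/5)/(3/5) = 91/3. Minimum is 11/3 at row 1 (u1 leaves); pivot element 6/5.
Divide row 1 by 6/5; eliminate column x2 from the other rows.
Second iteration: most negative z-row entry is -4/3 in column x1, so x1 enters.
Ratio test on column x1 — row 1: (11/3)/(4/3) = 11/4; row 2: entry -2/3 ≤ 0; row 3: 16/1 = 16. Minimum is 11/4 at row 1 (x2 leaves); pivot element 4/3.
Divide row 1 by 4/3; eliminate column x1 from the other rows.
After both pivots, the entry at constraint row 3, column u2 is -3/8.

-3/8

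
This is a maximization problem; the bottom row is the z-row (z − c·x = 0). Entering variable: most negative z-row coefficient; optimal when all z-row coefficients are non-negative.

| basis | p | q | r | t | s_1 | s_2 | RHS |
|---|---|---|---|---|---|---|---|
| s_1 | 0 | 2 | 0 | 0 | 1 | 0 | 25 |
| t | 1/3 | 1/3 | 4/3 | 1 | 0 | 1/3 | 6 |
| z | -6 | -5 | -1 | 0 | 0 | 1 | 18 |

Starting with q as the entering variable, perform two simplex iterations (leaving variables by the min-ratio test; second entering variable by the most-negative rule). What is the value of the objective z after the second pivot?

Ratio test on column q — row 1: 25/2 = 25/2; row 2: 6/(1/3) = 18. Minimum is 25/2 at row 1 (s_1 leaves); pivot element 2.
Pivot on row 1; the z-row RHS becomes 18 − (-5)·(25/2) = 161/2.
Next entering variable (most negative z-row entry -6): p.
Ratio test on column p — row 1: entry 0 ≤ 0; row 2: (11/6)/(1/3) = 11/2. Minimum is 11/2 at row 2 (t leaves); pivot element 1/3.
After the second pivot the z-row RHS is 161/2 − (-6)·(11/2) = 227/2.

227/2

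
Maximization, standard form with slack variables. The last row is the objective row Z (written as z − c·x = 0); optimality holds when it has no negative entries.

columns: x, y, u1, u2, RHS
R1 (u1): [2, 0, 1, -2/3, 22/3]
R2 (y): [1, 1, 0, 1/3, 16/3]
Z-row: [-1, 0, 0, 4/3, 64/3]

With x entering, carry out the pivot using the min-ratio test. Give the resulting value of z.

Ratio test on column x — row 1: (22/3)/2 = 11/3; row 2: (16/3)/1 = 16/3. Minimum is 11/3 at row 1 (u1 leaves); pivot element 2.
Pivot on row 1; the Z-row RHS becomes 64/3 − (-1)·(11/3) = 25.

25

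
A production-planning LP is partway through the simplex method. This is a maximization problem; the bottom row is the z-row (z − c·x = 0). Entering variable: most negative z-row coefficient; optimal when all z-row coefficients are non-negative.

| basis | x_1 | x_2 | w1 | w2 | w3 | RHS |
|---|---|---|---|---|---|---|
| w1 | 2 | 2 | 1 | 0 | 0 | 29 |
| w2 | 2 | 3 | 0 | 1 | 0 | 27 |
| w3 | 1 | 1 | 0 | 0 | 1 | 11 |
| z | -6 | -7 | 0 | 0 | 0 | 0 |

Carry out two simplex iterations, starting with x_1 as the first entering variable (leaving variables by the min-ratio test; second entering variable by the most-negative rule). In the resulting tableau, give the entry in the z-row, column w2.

1

Ratio test on column x_1 — row 1: 29/2 = 29/2; row 2: 27/2 = 27/2; row 3: 11/1 = 11. Minimum is 11 at row 3 (w3 leaves); pivot element 1.
Divide row 3 by 1; eliminate column x_1 from the other rows.
Second iteration: most negative z-row entry is -1 in column x_2, so x_2 enters.
Ratio test on column x_2 — row 1: entry 0 ≤ 0; row 2: 5/1 = 5; row 3: 11/1 = 11. Minimum is 5 at row 2 (w2 leaves); pivot element 1.
Divide row 2 by 1; eliminate column x_2 from the other rows.
After both pivots, the entry at the z-row, column w2 is 1.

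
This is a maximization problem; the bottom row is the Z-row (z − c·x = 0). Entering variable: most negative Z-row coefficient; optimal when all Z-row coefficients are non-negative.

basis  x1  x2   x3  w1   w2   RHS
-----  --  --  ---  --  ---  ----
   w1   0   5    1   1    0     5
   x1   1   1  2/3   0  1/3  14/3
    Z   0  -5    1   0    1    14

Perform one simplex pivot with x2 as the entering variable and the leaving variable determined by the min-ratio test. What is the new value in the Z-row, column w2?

Ratio test on column x2 — row 1: 5/5 = 1; row 2: (14/3)/1 = 14/3. Minimum is 1 at row 1 (w1 leaves); pivot element 5.
Divide row 1 by 5; eliminate column x2 from the other rows.
Z-row update in column w2: 1 − (-5)·0 = 1.

1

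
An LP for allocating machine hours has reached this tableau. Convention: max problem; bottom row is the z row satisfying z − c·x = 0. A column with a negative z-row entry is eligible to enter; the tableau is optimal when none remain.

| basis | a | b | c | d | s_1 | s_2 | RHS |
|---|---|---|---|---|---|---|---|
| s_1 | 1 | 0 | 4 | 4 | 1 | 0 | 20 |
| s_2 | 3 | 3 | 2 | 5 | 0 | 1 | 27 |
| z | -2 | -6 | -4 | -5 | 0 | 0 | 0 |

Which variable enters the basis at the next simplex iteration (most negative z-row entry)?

b

Negative z-row entries: a: -2, b: -6, c: -4, d: -5.
The most negative is -6 in column b, so b enters.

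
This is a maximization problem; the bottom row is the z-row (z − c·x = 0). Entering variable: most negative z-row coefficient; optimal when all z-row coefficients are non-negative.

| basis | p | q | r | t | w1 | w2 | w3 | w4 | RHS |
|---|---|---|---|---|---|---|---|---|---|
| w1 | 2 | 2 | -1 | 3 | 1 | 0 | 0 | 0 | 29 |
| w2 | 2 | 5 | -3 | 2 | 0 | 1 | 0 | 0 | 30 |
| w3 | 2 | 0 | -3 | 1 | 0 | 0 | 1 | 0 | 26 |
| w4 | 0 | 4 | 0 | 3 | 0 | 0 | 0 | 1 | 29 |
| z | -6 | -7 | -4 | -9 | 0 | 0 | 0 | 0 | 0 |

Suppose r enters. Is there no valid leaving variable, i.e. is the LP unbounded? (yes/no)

yes

Every constraint-row entry in column r is ≤ 0, so increasing r is unbounded.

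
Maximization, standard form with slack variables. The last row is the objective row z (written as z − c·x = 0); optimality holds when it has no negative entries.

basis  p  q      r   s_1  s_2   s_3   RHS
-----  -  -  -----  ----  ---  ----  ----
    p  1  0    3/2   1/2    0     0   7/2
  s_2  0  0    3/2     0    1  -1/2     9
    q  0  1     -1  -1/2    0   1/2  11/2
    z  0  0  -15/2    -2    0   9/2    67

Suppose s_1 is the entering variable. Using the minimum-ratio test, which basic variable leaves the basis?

Column s_1 entries and ratios — p: (7/2)/(1/2) = 7; s_2: 0 ≤ 0, skip; q: -1/2 ≤ 0, skip.
Smallest ratio is 7 in the row of p, so p leaves.

p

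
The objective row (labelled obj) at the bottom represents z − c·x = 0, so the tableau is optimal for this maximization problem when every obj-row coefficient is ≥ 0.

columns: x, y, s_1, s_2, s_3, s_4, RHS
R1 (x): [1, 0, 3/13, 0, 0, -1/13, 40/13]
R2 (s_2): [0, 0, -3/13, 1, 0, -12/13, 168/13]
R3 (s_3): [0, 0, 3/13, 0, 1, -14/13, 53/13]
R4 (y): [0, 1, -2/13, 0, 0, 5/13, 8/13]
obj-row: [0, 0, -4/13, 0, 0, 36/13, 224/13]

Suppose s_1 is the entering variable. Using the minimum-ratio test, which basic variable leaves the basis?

x

Column s_1 entries and ratios — x: (40/13)/(3/13) = 40/3; s_2: -3/13 ≤ 0, skip; s_3: (53/13)/(3/13) = 53/3; y: -2/13 ≤ 0, skip.
Smallest ratio is 40/3 in the row of x, so x leaves.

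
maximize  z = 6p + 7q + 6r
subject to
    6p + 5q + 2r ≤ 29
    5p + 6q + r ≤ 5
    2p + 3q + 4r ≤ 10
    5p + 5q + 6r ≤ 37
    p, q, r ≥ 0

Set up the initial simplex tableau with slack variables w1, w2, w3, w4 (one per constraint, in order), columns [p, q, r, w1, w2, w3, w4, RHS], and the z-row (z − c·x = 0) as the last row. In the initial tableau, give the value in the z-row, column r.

The z-row carries the negated objective coefficients: the r entry is -6.

-6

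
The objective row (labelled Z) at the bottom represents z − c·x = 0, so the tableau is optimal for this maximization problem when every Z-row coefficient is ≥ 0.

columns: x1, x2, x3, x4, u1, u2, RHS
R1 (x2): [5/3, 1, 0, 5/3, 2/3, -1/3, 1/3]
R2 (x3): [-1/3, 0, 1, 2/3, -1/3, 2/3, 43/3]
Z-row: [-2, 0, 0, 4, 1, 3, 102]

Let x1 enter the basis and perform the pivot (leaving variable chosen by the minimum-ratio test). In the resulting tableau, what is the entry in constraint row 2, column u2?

Ratio test on column x1 — row 1: (1/3)/(5/3) = 1/5; row 2: entry -1/3 ≤ 0. Minimum is 1/5 at row 1 (x2 leaves); pivot element 5/3.
Divide row 1 by 5/3; eliminate column x1 from the other rows.
Row 2 update in column u2: 2/3 − (-1/3)·(-1/5) = 3/5.

3/5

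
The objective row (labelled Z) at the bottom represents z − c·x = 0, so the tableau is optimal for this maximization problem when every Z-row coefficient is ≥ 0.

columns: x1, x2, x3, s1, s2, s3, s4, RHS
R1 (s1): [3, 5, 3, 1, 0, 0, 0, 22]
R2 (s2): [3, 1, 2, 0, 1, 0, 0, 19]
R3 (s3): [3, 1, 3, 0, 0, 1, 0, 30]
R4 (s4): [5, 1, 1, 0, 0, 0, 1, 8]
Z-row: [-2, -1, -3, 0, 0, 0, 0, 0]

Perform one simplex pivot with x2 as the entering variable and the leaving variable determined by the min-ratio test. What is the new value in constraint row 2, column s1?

-1/5

Ratio test on column x2 — row 1: 22/5 = 22/5; row 2: 19/1 = 19; row 3: 30/1 = 30; row 4: 8/1 = 8. Minimum is 22/5 at row 1 (s1 leaves); pivot element 5.
Divide row 1 by 5; eliminate column x2 from the other rows.
Row 2 update in column s1: 0 − 1·(1/5) = -1/5.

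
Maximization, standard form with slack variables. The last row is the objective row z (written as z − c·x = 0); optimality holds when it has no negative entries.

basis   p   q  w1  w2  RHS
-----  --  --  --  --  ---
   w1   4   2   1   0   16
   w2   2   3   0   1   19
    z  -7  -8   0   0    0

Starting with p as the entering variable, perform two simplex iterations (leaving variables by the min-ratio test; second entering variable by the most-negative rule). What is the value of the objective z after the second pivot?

Ratio test on column p — row 1: 16/4 = 4; row 2: 19/2 = 19/2. Minimum is 4 at row 1 (w1 leaves); pivot element 4.
Pivot on row 1; the z-row RHS becomes 0 − (-7)·4 = 28.
Next entering variable (most negative z-row entry -9/2): q.
Ratio test on column q — row 1: 4/(1/2) = 8; row 2: 11/2 = 11/2. Minimum is 11/2 at row 2 (w2 leaves); pivot element 2.
After the second pivot the z-row RHS is 28 − (-9/2)·(11/2) = 211/4.

211/4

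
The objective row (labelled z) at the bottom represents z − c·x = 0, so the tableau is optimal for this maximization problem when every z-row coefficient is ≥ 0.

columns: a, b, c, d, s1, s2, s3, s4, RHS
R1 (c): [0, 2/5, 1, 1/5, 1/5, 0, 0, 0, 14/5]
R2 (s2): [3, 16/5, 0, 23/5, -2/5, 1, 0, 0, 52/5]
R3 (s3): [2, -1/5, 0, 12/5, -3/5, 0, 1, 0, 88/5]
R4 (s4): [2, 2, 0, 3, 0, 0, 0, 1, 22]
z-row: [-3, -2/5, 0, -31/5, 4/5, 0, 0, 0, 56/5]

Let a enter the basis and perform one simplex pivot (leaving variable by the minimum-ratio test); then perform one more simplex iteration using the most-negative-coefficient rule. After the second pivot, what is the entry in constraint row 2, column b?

Ratio test on column a — row 1: entry 0 ≤ 0; row 2: (52/5)/3 = 52/15; row 3: (88/5)/2 = 44/5; row 4: 22/2 = 11. Minimum is 52/15 at row 2 (s2 leaves); pivot element 3.
Divide row 2 by 3; eliminate column a from the other rows.
Second iteration: most negative z-row entry is -8/5 in column d, so d enters.
Ratio test on column d — row 1: (14/5)/(1/5) = 14; row 2: (52/15)/(23/15) = 52/23; row 3: entry -2/3 ≤ 0; row 4: entry -1/15 ≤ 0. Minimum is 52/23 at row 2 (a leaves); pivot element 23/15.
Divide row 2 by 23/15; eliminate column d from the other rows.
After both pivots, the entry at constraint row 2, column b is 16/23.

16/23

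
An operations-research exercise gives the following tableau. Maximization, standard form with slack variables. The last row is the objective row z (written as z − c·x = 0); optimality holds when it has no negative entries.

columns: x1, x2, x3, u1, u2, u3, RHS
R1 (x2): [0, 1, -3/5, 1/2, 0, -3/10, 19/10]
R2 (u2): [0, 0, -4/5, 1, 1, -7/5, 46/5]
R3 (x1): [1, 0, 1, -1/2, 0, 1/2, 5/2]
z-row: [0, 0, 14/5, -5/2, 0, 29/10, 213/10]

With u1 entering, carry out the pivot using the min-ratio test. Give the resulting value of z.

Ratio test on column u1 — row 1: (19/10)/(1/2) = 19/5; row 2: (46/5)/1 = 46/5; row 3: entry -1/2 ≤ 0. Minimum is 19/5 at row 1 (x2 leaves); pivot element 1/2.
Pivot on row 1; the z-row RHS becomes 213/10 − (-5/2)·(19/5) = 154/5.

154/5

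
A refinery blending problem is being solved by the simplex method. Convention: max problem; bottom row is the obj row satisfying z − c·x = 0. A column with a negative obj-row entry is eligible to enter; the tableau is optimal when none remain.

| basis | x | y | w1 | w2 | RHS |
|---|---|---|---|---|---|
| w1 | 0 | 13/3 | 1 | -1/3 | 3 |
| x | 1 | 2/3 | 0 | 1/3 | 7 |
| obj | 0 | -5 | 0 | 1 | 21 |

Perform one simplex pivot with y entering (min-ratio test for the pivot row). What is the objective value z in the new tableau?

318/13

Ratio test on column y — row 1: 3/(13/3) = 9/13; row 2: 7/(2/3) = 21/2. Minimum is 9/13 at row 1 (w1 leaves); pivot element 13/3.
Pivot on row 1; the obj-row RHS becomes 21 − (-5)·(9/13) = 318/13.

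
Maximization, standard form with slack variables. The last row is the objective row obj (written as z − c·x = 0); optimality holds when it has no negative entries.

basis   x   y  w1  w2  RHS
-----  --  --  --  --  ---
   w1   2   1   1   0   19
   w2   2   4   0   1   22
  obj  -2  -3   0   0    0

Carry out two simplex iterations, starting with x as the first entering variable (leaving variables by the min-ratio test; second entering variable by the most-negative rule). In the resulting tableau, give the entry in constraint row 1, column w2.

-1/6

Ratio test on column x — row 1: 19/2 = 19/2; row 2: 22/2 = 11. Minimum is 19/2 at row 1 (w1 leaves); pivot element 2.
Divide row 1 by 2; eliminate column x from the other rows.
Second iteration: most negative obj-row entry is -2 in column y, so y enters.
Ratio test on column y — row 1: (19/2)/(1/2) = 19; row 2: 3/3 = 1. Minimum is 1 at row 2 (w2 leaves); pivot element 3.
Divide row 2 by 3; eliminate column y from the other rows.
After both pivots, the entry at constraint row 1, column w2 is -1/6.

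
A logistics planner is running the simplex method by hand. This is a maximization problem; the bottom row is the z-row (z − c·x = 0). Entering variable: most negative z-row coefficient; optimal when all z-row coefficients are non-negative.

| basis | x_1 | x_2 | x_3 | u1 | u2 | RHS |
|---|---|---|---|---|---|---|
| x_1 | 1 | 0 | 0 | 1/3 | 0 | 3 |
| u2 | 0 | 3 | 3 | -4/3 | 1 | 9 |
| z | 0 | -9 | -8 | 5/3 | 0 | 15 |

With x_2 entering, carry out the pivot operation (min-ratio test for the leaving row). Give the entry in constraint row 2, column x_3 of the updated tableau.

1

Ratio test on column x_2 — row 1: entry 0 ≤ 0; row 2: 9/3 = 3. Minimum is 3 at row 2 (u2 leaves); pivot element 3.
Divide row 2 by 3; eliminate column x_2 from the other rows.
In the new row 2, the x_3 entry is the old entry divided by the pivot: 3/3 = 1.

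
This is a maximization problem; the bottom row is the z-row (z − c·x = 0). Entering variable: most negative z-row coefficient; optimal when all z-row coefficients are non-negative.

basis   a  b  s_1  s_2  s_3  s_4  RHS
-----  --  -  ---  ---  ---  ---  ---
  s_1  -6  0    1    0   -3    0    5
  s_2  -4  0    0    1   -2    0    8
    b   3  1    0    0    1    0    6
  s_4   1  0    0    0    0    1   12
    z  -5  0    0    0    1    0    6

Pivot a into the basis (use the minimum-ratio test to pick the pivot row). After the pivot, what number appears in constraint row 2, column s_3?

Ratio test on column a — row 1: entry -6 ≤ 0; row 2: entry -4 ≤ 0; row 3: 6/3 = 2; row 4: 12/1 = 12. Minimum is 2 at row 3 (b leaves); pivot element 3.
Divide row 3 by 3; eliminate column a from the other rows.
Row 2 update in column s_3: -2 − (-4)·(1/3) = -2/3.

-2/3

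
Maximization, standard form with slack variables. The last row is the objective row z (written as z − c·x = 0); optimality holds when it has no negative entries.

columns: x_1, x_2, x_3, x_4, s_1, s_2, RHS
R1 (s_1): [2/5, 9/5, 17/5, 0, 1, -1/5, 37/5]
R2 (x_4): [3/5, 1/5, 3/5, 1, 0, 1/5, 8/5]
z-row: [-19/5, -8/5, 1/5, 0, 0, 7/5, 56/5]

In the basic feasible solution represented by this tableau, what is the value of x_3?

x_3 is not in the basis, so in the current basic feasible solution x_3 = 0.

0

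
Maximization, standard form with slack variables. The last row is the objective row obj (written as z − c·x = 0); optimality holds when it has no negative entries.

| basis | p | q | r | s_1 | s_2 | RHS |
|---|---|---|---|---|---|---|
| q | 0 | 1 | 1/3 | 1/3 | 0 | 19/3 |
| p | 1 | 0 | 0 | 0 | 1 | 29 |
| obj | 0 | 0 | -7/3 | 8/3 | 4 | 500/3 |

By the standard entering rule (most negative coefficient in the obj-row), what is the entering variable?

Negative obj-row entries: r: -7/3.
The most negative is -7/3 in column r, so r enters.

r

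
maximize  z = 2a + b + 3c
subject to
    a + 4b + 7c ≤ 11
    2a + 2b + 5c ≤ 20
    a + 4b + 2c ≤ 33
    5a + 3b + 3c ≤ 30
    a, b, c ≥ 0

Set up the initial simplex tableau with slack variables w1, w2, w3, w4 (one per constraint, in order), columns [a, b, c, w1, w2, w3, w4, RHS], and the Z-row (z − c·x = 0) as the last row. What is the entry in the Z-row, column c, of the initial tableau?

The Z-row carries the negated objective coefficients: the c entry is -3.

-3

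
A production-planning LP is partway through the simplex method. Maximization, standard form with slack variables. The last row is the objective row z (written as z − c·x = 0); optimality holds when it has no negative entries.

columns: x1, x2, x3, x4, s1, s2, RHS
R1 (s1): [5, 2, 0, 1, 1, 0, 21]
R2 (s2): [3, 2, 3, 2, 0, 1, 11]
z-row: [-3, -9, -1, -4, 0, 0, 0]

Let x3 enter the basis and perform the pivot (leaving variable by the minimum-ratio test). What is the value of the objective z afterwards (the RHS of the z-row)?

11/3

Ratio test on column x3 — row 1: entry 0 ≤ 0; row 2: 11/3 = 11/3. Minimum is 11/3 at row 2 (s2 leaves); pivot element 3.
Pivot on row 2; the z-row RHS becomes 0 − (-1)·(11/3) = 11/3.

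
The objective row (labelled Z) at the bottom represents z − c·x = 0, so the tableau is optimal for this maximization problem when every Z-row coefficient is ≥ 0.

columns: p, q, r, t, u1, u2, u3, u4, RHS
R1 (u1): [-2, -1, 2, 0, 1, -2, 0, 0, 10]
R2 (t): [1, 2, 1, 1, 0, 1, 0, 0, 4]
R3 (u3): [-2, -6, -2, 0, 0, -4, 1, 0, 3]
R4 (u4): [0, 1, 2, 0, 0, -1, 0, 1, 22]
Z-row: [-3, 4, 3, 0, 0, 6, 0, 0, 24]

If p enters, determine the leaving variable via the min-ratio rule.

t

Column p entries and ratios — u1: -2 ≤ 0, skip; t: 4/1 = 4; u3: -2 ≤ 0, skip; u4: 0 ≤ 0, skip.
Smallest ratio is 4 in the row of t, so t leaves.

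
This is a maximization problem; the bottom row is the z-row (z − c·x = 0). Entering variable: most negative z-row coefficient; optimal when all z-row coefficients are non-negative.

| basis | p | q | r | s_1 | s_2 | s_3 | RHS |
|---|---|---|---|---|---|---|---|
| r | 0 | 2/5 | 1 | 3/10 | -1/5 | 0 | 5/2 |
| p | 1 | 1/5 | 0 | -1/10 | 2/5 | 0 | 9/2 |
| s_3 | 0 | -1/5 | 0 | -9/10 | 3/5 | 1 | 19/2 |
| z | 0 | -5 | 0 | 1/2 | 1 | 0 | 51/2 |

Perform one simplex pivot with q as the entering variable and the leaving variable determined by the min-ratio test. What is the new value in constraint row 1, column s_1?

3/4

Ratio test on column q — row 1: (5/2)/(2/5) = 25/4; row 2: (9/2)/(1/5) = 45/2; row 3: entry -1/5 ≤ 0. Minimum is 25/4 at row 1 (r leaves); pivot element 2/5.
Divide row 1 by 2/5; eliminate column q from the other rows.
In the new row 1, the s_1 entry is the old entry divided by the pivot: (3/10)/(2/5) = 3/4.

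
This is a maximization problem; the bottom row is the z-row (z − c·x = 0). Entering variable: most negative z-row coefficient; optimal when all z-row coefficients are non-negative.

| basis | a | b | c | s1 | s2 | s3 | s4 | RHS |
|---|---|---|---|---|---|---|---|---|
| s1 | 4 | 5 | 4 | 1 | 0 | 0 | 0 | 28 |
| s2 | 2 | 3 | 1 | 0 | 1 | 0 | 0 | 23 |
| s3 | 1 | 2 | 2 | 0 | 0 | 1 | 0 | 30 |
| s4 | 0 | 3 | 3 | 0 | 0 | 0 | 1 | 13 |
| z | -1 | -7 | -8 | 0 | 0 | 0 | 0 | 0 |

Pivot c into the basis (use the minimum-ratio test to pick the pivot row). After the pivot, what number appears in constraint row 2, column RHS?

Ratio test on column c — row 1: 28/4 = 7; row 2: 23/1 = 23; row 3: 30/2 = 15; row 4: 13/3 = 13/3. Minimum is 13/3 at row 4 (s4 leaves); pivot element 3.
Divide row 4 by 3; eliminate column c from the other rows.
Row 2 update in column RHS: 23 − 1·(13/3) = 56/3.

56/3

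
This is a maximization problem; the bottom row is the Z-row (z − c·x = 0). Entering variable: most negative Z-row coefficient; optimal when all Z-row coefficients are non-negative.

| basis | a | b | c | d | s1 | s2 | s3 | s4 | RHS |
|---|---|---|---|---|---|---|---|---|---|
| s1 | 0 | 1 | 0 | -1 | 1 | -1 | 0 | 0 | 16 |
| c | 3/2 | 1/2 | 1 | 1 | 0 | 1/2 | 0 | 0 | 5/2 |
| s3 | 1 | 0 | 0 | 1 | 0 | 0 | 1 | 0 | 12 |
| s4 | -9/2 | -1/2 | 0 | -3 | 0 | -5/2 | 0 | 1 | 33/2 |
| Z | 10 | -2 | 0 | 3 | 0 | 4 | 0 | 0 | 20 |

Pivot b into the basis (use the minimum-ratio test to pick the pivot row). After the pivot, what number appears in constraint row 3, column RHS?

Ratio test on column b — row 1: 16/1 = 16; row 2: (5/2)/(1/2) = 5; row 3: entry 0 ≤ 0; row 4: entry -1/2 ≤ 0. Minimum is 5 at row 2 (c leaves); pivot element 1/2.
Divide row 2 by 1/2; eliminate column b from the other rows.
Row 3 update in column RHS: 12 − 0·5 = 12.

12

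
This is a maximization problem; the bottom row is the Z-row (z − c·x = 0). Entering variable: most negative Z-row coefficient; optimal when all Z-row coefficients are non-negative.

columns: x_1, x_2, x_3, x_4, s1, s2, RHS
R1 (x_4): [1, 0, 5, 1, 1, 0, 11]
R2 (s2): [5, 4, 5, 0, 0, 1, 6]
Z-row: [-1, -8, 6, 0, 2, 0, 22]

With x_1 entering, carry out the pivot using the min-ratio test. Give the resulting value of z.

Ratio test on column x_1 — row 1: 11/1 = 11; row 2: 6/5 = 6/5. Minimum is 6/5 at row 2 (s2 leaves); pivot element 5.
Pivot on row 2; the Z-row RHS becomes 22 − (-1)·(6/5) = 116/5.

116/5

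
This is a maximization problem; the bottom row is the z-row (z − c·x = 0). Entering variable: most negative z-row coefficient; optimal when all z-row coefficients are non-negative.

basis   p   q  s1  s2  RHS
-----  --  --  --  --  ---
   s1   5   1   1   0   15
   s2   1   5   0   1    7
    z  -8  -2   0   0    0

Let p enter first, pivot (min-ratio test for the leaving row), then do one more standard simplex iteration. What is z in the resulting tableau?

Ratio test on column p — row 1: 15/5 = 3; row 2: 7/1 = 7. Minimum is 3 at row 1 (s1 leaves); pivot element 5.
Pivot on row 1; the z-row RHS becomes 0 − (-8)·3 = 24.
Next entering variable (most negative z-row entry -2/5): q.
Ratio test on column q — row 1: 3/(1/5) = 15; row 2: 4/(24/5) = 5/6. Minimum is 5/6 at row 2 (s2 leaves); pivot element 24/5.
After the second pivot the z-row RHS is 24 − (-2/5)·(5/6) = 73/3.

73/3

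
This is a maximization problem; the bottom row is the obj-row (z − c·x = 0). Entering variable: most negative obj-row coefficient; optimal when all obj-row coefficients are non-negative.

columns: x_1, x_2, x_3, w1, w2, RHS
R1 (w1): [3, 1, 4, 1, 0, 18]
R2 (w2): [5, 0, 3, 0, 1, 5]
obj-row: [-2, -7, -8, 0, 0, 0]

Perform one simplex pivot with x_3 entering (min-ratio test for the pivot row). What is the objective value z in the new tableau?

Ratio test on column x_3 — row 1: 18/4 = 9/2; row 2: 5/3 = 5/3. Minimum is 5/3 at row 2 (w2 leaves); pivot element 3.
Pivot on row 2; the obj-row RHS becomes 0 − (-8)·(5/3) = 40/3.

40/3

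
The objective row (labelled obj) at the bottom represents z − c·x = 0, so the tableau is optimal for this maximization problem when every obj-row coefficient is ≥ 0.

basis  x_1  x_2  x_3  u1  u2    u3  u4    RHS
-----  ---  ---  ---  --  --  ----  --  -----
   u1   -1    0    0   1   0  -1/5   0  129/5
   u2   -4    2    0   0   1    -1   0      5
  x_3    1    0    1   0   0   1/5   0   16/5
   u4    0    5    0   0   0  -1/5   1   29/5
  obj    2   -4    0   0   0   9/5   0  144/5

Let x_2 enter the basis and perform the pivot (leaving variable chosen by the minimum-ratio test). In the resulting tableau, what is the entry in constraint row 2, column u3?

Ratio test on column x_2 — row 1: entry 0 ≤ 0; row 2: 5/2 = 5/2; row 3: entry 0 ≤ 0; row 4: (29/5)/5 = 29/25. Minimum is 29/25 at row 4 (u4 leaves); pivot element 5.
Divide row 4 by 5; eliminate column x_2 from the other rows.
Row 2 update in column u3: -1 − 2·(-1/25) = -23/25.

-23/25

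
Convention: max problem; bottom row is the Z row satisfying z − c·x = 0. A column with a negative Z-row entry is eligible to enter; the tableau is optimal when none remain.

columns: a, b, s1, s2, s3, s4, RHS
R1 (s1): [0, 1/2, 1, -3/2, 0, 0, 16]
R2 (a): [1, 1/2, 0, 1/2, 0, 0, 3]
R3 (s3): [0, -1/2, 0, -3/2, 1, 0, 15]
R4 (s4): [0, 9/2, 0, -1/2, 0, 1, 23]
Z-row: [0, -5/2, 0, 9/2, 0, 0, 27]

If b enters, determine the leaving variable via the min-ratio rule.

Column b entries and ratios — s1: 16/(1/2) = 32; a: 3/(1/2) = 6; s3: -1/2 ≤ 0, skip; s4: 23/(9/2) = 46/9.
Smallest ratio is 46/9 in the row of s4, so s4 leaves.

s4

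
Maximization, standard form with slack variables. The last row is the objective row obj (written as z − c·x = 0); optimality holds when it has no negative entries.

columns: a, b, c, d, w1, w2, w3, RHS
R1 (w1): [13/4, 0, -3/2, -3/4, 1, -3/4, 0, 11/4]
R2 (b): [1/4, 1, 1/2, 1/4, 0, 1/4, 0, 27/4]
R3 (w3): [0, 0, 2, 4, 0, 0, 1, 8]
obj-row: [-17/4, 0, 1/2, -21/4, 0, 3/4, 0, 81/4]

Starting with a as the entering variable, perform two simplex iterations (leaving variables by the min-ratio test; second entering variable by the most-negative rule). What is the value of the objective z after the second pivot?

472/13

Ratio test on column a — row 1: (11/4)/(13/4) = 11/13; row 2: (27/4)/(1/4) = 27; row 3: entry 0 ≤ 0. Minimum is 11/13 at row 1 (w1 leaves); pivot element 13/4.
Pivot on row 1; the obj-row RHS becomes 81/4 − (-17/4)·(11/13) = 310/13.
Next entering variable (most negative obj-row entry -81/13): d.
Ratio test on column d — row 1: entry -3/13 ≤ 0; row 2: (85/13)/(4/13) = 85/4; row 3: 8/4 = 2. Minimum is 2 at row 3 (w3 leaves); pivot element 4.
After the second pivot the obj-row RHS is 310/13 − (-81/13)·2 = 472/13.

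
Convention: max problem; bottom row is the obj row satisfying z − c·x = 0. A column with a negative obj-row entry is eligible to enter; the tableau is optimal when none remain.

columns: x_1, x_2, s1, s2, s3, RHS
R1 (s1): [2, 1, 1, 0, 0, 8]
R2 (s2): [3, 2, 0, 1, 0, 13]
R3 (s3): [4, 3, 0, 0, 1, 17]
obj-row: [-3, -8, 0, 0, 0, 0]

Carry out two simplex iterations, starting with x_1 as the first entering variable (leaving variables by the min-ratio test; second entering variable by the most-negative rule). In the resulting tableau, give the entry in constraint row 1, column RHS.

7/2

Ratio test on column x_1 — row 1: 8/2 = 4; row 2: 13/3 = 13/3; row 3: 17/4 = 17/4. Minimum is 4 at row 1 (s1 leaves); pivot element 2.
Divide row 1 by 2; eliminate column x_1 from the other rows.
Second iteration: most negative obj-row entry is -13/2 in column x_2, so x_2 enters.
Ratio test on column x_2 — row 1: 4/(1/2) = 8; row 2: 1/(1/2) = 2; row 3: 1/1 = 1. Minimum is 1 at row 3 (s3 leaves); pivot element 1.
Divide row 3 by 1; eliminate column x_2 from the other rows.
After both pivots, the entry at constraint row 1, column RHS is 7/2.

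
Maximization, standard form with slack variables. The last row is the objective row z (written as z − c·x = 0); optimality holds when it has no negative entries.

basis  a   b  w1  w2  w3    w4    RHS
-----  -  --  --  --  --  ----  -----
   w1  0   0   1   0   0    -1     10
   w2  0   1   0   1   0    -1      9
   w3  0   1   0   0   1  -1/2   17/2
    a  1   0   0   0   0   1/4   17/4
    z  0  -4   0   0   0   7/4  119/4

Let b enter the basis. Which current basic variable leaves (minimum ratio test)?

Column b entries and ratios — w1: 0 ≤ 0, skip; w2: 9/1 = 9; w3: (17/2)/1 = 17/2; a: 0 ≤ 0, skip.
Smallest ratio is 17/2 in the row of w3, so w3 leaves.

w3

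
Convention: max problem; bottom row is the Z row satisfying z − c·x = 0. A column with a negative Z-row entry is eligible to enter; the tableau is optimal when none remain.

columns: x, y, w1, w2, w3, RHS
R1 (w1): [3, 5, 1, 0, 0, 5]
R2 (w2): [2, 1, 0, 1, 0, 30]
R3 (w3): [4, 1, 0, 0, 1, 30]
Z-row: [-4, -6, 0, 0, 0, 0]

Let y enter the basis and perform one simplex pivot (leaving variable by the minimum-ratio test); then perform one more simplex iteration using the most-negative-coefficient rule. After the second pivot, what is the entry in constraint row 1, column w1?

Ratio test on column y — row 1: 5/5 = 1; row 2: 30/1 = 30; row 3: 30/1 = 30. Minimum is 1 at row 1 (w1 leaves); pivot element 5.
Divide row 1 by 5; eliminate column y from the other rows.
Second iteration: most negative Z-row entry is -2/5 in column x, so x enters.
Ratio test on column x — row 1: 1/(3/5) = 5/3; row 2: 29/(7/5) = 145/7; row 3: 29/(17/5) = 145/17. Minimum is 5/3 at row 1 (y leaves); pivot element 3/5.
Divide row 1 by 3/5; eliminate column x from the other rows.
After both pivots, the entry at constraint row 1, column w1 is 1/3.

1/3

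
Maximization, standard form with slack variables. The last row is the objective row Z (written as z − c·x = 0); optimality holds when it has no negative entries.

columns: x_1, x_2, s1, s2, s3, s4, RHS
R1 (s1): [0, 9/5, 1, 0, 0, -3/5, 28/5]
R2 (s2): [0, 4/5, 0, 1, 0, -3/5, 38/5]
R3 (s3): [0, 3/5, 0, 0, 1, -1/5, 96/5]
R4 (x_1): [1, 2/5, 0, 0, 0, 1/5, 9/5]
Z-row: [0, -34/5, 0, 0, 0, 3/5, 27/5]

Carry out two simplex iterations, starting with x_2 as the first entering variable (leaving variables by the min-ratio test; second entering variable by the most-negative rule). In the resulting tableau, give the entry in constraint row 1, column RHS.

Ratio test on column x_2 — row 1: (28/5)/(9/5) = 28/9; row 2: (38/5)/(4/5) = 19/2; row 3: (96/5)/(3/5) = 32; row 4: (9/5)/(2/5) = 9/2. Minimum is 28/9 at row 1 (s1 leaves); pivot element 9/5.
Divide row 1 by 9/5; eliminate column x_2 from the other rows.
Second iteration: most negative Z-row entry is -5/3 in column s4, so s4 enters.
Ratio test on column s4 — row 1: entry -1/3 ≤ 0; row 2: entry -1/3 ≤ 0; row 3: entry 0 ≤ 0; row 4: (5/9)/(1/3) = 5/3. Minimum is 5/3 at row 4 (x_1 leaves); pivot element 1/3.
Divide row 4 by 1/3; eliminate column s4 from the other rows.
After both pivots, the entry at constraint row 1, column RHS is 11/3.

11/3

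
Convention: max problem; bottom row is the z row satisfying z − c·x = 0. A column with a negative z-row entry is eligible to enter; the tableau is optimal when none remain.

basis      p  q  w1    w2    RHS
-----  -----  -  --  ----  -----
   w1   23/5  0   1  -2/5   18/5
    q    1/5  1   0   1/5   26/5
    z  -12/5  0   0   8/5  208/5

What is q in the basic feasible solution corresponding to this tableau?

q is basic (row 2); its value is the RHS of that row, 26/5.

26/5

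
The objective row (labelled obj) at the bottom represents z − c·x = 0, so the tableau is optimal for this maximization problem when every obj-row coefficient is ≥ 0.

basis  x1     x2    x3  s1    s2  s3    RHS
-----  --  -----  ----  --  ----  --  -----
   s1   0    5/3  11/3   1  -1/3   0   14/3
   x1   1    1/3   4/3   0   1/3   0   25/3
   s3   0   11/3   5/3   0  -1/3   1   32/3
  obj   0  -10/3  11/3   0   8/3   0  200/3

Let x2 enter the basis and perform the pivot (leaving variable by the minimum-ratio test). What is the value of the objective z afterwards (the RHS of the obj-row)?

76

Ratio test on column x2 — row 1: (14/3)/(5/3) = 14/5; row 2: (25/3)/(1/3) = 25; row 3: (32/3)/(11/3) = 32/11. Minimum is 14/5 at row 1 (s1 leaves); pivot element 5/3.
Pivot on row 1; the obj-row RHS becomes 200/3 − (-10/3)·(14/5) = 76.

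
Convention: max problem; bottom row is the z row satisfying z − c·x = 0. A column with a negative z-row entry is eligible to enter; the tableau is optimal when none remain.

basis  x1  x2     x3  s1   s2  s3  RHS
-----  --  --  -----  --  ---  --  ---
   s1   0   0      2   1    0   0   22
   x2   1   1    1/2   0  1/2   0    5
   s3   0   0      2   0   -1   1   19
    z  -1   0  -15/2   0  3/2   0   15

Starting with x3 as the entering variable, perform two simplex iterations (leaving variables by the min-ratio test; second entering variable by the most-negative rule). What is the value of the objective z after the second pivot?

Ratio test on column x3 — row 1: 22/2 = 11; row 2: 5/(1/2) = 10; row 3: 19/2 = 19/2. Minimum is 19/2 at row 3 (s3 leaves); pivot element 2.
Pivot on row 3; the z-row RHS becomes 15 − (-15/2)·(19/2) = 345/4.
Next entering variable (most negative z-row entry -9/4): s2.
Ratio test on column s2 — row 1: 3/1 = 3; row 2: (1/4)/(3/4) = 1/3; row 3: entry -1/2 ≤ 0. Minimum is 1/3 at row 2 (x2 leaves); pivot element 3/4.
After the second pivot the z-row RHS is 345/4 − (-9/4)·(1/3) = 87.

87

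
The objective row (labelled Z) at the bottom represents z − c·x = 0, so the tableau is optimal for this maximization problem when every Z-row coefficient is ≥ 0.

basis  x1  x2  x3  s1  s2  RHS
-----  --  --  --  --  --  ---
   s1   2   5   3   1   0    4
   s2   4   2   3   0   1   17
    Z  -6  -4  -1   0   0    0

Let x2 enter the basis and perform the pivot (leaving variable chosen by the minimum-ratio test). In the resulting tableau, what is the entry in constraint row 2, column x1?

16/5

Ratio test on column x2 — row 1: 4/5 = 4/5; row 2: 17/2 = 17/2. Minimum is 4/5 at row 1 (s1 leaves); pivot element 5.
Divide row 1 by 5; eliminate column x2 from the other rows.
Row 2 update in column x1: 4 − 2·(2/5) = 16/5.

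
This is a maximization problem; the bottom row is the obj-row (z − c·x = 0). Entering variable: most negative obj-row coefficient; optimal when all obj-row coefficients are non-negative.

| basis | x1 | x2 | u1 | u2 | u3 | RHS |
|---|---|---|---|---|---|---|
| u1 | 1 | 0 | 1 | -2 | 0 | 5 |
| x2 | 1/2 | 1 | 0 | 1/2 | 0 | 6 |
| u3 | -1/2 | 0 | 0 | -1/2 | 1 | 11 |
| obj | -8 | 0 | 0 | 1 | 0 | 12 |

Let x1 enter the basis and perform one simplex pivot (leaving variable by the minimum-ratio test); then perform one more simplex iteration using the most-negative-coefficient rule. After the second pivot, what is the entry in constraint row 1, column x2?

Ratio test on column x1 — row 1: 5/1 = 5; row 2: 6/(1/2) = 12; row 3: entry -1/2 ≤ 0. Minimum is 5 at row 1 (u1 leaves); pivot element 1.
Divide row 1 by 1; eliminate column x1 from the other rows.
Second iteration: most negative obj-row entry is -15 in column u2, so u2 enters.
Ratio test on column u2 — row 1: entry -2 ≤ 0; row 2: (7/2)/(3/2) = 7/3; row 3: entry -3/2 ≤ 0. Minimum is 7/3 at row 2 (x2 leaves); pivot element 3/2.
Divide row 2 by 3/2; eliminate column u2 from the other rows.
After both pivots, the entry at constraint row 1, column x2 is 4/3.

4/3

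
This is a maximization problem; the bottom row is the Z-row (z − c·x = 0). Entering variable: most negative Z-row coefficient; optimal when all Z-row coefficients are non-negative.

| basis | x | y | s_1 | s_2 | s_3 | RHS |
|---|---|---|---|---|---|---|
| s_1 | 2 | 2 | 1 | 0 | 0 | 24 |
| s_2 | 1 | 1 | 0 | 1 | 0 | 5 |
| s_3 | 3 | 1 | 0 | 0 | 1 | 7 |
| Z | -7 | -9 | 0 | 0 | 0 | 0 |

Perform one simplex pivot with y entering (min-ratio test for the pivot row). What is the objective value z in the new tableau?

45

Ratio test on column y — row 1: 24/2 = 12; row 2: 5/1 = 5; row 3: 7/1 = 7. Minimum is 5 at row 2 (s_2 leaves); pivot element 1.
Pivot on row 2; the Z-row RHS becomes 0 − (-9)·5 = 45.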